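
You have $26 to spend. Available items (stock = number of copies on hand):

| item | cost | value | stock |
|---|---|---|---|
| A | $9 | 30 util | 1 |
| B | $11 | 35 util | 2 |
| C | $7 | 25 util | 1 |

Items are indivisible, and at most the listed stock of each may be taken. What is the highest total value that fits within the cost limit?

70 util

Top feasible selections:
- 2×B: cost 22, value 70
- 1×A + 1×B: cost 20, value 65
- 1×B + 1×C: cost 18, value 60
- 1×A + 1×C: cost 16, value 55
Best: 70 util.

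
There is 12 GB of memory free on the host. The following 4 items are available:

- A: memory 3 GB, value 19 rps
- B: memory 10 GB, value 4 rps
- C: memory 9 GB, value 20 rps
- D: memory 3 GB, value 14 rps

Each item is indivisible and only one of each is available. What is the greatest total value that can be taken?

39 rps

Check high-value combinations within 12 GB:
- A+C: memory 3+9=12, value 19+20=39
- C+D: memory 9+3=12, value 20+14=34
- A+D: memory 3+3=6, value 19+14=33
Best: 39 rps.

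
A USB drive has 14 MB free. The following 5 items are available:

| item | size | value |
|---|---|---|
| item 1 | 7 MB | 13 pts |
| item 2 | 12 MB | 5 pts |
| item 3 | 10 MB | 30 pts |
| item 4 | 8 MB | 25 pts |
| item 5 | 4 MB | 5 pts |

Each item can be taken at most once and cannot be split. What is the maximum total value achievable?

35 pts

Check high-value combinations within 14 MB:
- item 3+item 5: size 10+4=14, value 30+5=35
- item 3: size 10, value 30
- item 4+item 5: size 8+4=12, value 25+5=30
- item 4: size 8, value 25
- item 1+item 5: size 7+4=11, value 13+5=18
Best: 35 pts.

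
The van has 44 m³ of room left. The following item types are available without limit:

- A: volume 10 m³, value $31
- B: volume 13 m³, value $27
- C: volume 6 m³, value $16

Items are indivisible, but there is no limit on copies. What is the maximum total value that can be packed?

$126

Best value-per-unit is A at 31/10; filling with it alone gives 4×31 = 124.
Optimal mix: 2×A + 4×C → volume 44, value 126.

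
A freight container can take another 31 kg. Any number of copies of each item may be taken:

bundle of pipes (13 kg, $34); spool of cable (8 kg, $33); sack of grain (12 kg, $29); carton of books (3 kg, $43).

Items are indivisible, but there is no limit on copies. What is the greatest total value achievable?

Best value-per-unit is carton of books at 43/3, and filling with it alone uses weight 10×3=30. No mix of the others beats 10×43 = 430.

$430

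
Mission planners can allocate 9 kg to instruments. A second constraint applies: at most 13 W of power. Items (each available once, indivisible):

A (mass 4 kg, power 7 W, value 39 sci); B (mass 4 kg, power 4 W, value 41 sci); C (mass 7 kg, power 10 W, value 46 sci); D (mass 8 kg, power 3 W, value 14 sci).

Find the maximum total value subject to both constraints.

Feasible sets respecting both limits:
- A+B: mass 8, power 11, value 80
- C: mass 7, power 10, value 46
- B: mass 4, power 4, value 41
- A: mass 4, power 7, value 39
Best: 80 sci.

80 sci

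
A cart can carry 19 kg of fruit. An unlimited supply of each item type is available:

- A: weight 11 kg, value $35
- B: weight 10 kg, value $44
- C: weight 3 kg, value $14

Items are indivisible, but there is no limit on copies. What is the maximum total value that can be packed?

Best value-per-unit is C at 14/3; filling with it alone gives 6×14 = 84.
Optimal mix: 1×B + 3×C → weight 19, value 86.

$86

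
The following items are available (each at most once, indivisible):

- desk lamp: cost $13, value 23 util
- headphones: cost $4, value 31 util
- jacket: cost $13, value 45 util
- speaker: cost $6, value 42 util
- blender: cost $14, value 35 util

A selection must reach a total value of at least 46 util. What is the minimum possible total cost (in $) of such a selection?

10

Subsets with value ≥ 46, sorted by total cost:
- headphones+speaker: cost 10, value 73
- headphones+jacket: cost 17, value 76
- desk lamp+headphones: cost 17, value 54
Minimum cost: 10 $.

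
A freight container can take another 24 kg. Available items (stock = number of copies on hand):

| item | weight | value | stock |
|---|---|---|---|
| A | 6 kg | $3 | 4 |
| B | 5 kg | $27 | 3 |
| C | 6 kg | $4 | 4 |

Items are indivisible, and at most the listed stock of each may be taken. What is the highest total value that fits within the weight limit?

Top feasible selections:
- 3×B + 1×C: weight 21, value 85
- 1×A + 3×B: weight 21, value 84
- 3×B: weight 15, value 81
- 2×B + 2×C: weight 22, value 62
Best: $85.

$85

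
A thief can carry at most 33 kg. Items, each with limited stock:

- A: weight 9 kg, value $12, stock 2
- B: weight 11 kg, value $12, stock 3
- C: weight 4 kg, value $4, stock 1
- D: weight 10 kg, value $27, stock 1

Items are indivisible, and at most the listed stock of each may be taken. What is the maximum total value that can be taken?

$55

Best selections within weight 33 and stock limits:
- 2×A + 1×C + 1×D: weight 32, value 55
- 2×A + 1×D: weight 28, value 51
Best: $55.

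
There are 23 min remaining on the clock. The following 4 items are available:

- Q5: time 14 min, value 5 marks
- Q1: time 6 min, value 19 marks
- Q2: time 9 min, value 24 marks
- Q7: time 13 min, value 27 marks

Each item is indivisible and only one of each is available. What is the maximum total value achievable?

51 marks

This is a 0/1 knapsack; check combinations near the capacity.
- Q2+Q7: time 9+13=22, value 24+27=51
- Q1+Q7: time 6+13=19, value 19+27=46
- Q1+Q2: time 6+9=15, value 19+24=43
- Q5+Q2: time 14+9=23, value 5+24=29
Best: 51 marks.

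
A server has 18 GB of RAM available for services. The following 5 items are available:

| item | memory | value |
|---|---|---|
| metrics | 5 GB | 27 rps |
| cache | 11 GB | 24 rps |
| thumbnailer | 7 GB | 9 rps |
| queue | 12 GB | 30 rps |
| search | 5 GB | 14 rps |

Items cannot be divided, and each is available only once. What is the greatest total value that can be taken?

57 rps

Check high-value combinations within 18 GB:
- metrics+queue: memory 5+12=17, value 27+30=57
- metrics+cache: memory 5+11=16, value 27+24=51
- metrics+thumbnailer+search: memory 5+7+5=17, value 27+9+14=50
- queue+search: memory 12+5=17, value 30+14=44
Best: 57 rps.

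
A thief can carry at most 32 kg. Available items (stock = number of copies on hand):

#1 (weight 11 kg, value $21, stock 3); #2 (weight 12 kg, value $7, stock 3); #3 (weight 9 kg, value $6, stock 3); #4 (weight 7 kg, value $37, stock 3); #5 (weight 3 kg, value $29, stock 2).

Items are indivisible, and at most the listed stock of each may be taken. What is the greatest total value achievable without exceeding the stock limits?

Best selections within weight 32 and stock limits:
- 3×#4 + 2×#5: weight 27, value 169
- 1×#1 + 2×#4 + 2×#5: weight 31, value 153
- 3×#4 + 1×#5: weight 24, value 140
Best: $169.

$169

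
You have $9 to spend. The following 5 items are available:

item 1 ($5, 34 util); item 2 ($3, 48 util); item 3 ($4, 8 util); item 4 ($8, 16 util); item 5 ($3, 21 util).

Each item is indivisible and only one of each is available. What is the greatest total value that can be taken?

Check high-value combinations within $9:
- item 1+item 2: cost 5+3=8, value 34+48=82
- item 2+item 5: cost 3+3=6, value 48+21=69
- item 2+item 3: cost 3+4=7, value 48+8=56
- item 1+item 5: cost 5+3=8, value 34+21=55
- item 2: cost 3, value 48
Best: 82 util.

82 util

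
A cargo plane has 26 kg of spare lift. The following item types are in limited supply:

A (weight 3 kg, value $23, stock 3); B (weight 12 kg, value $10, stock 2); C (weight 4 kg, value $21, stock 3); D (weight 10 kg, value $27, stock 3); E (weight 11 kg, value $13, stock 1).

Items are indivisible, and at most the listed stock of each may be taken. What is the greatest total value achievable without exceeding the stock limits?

$132

Best selections within weight 26 and stock limits:
- 3×A + 3×C: weight 21, value 132
- 3×A + 1×C + 1×D: weight 23, value 117
- 2×A + 2×C + 1×D: weight 24, value 115
- 1×A + 3×C + 1×D: weight 25, value 113
Best: $132.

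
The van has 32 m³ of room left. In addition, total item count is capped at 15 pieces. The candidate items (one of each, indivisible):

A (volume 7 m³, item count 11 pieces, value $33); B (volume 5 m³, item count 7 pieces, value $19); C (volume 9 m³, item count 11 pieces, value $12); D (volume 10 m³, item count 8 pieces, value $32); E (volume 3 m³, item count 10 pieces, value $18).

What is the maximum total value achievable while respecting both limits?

Feasible sets respecting both limits:
- B+D: volume 15, item count 15, value 51
- A: volume 7, item count 11, value 33
- D: volume 10, item count 8, value 32
- B: volume 5, item count 7, value 19
Best: $51.

$51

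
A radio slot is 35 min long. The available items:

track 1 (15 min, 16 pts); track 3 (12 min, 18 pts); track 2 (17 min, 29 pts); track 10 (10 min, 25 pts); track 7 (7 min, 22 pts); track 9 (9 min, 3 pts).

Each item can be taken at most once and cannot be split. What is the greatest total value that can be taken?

76 pts

This is a 0/1 knapsack; check combinations near the capacity.
- track 2+track 10+track 7: duration 17+10+7=34, value 29+25+22=76
- track 3+track 10+track 7: duration 12+10+7=29, value 18+25+22=65
- track 1+track 10+track 7: duration 15+10+7=32, value 16+25+22=63
- track 1+track 3+track 7: duration 15+12+7=34, value 16+18+22=56
- track 2+track 10: duration 17+10=27, value 29+25=54
Best: 76 pts.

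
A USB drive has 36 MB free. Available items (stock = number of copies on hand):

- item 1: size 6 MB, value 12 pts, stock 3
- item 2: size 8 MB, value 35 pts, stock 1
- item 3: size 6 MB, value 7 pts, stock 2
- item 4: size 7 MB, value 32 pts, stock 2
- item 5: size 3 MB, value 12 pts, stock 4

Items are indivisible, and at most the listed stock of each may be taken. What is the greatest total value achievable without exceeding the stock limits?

147 pts

Best selections within size 36 and stock limits:
- 1×item 2 + 2×item 4 + 4×item 5: size 34, value 147
- 1×item 2 + 2×item 4 + 3×item 5: size 31, value 135
- 1×item 1 + 1×item 2 + 2×item 4 + 2×item 5: size 34, value 135
Best: 147 pts.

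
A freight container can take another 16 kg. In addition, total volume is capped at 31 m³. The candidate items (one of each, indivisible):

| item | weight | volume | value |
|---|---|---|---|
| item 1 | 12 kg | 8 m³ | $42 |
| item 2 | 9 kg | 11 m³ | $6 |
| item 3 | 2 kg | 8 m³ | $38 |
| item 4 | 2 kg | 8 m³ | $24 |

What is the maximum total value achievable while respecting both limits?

$104

Feasible sets respecting both limits:
- item 1+item 3+item 4: weight 16, volume 24, value 104
- item 1+item 3: weight 14, volume 16, value 80
- item 2+item 3+item 4: weight 13, volume 27, value 68
- item 1+item 4: weight 14, volume 16, value 66
Best: $104.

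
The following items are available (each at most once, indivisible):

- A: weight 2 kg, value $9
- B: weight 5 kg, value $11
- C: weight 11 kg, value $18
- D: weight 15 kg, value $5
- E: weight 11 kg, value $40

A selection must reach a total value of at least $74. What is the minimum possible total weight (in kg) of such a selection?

Subsets with value ≥ 74, sorted by total weight:
- A+B+C+E: weight 29, value 78
- B+C+D+E: weight 42, value 74
Minimum weight: 29 kg.

29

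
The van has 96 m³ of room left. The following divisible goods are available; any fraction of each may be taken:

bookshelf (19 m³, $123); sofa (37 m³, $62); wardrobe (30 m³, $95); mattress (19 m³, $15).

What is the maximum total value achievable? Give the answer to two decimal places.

287.89

Take in order of value per unit:
- bookshelf (123/19 per unit): all 19 → value 123, running total 123.00
- wardrobe (95/30 per unit): all 30 → value 95, running total 218.00
- sofa (62/37 per unit): all 37 → value 62, running total 280.00
- mattress (15/19 per unit): 10 of 19 → value 10×15/19 = 7.8947, running total 287.89
Total 287.89.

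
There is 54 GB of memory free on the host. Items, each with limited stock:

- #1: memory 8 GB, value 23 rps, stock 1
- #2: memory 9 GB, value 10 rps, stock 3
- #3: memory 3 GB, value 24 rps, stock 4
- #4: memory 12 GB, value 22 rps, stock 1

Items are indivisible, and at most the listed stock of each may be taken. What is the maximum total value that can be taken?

161 rps

Top feasible selections:
- 1×#1 + 2×#2 + 4×#3 + 1×#4: memory 50, value 161
- 1×#1 + 1×#2 + 4×#3 + 1×#4: memory 41, value 151
- 1×#1 + 3×#2 + 4×#3: memory 47, value 149
- 3×#2 + 4×#3 + 1×#4: memory 51, value 148
Best: 161 rps.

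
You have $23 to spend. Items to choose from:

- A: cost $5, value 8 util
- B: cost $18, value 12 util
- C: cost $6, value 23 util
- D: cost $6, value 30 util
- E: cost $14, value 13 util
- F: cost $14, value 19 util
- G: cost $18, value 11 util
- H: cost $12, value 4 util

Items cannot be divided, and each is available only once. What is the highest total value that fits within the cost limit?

61 util

Check high-value combinations within $23:
- A+C+D: cost 5+6+6=17, value 8+23+30=61
- C+D: cost 6+6=12, value 23+30=53
- D+F: cost 6+14=20, value 30+19=49
- D+E: cost 6+14=20, value 30+13=43
Best: 61 util.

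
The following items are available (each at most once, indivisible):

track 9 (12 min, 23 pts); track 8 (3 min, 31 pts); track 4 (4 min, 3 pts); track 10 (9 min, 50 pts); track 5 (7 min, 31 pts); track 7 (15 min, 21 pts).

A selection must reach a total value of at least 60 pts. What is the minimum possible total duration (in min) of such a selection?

10

Subsets with value ≥ 60, sorted by total duration:
- track 8+track 5: duration 10, value 62
- track 8+track 10: duration 12, value 81
- track 8+track 4+track 5: duration 14, value 65
- track 8+track 4+track 10: duration 16, value 84
Minimum duration: 10 min.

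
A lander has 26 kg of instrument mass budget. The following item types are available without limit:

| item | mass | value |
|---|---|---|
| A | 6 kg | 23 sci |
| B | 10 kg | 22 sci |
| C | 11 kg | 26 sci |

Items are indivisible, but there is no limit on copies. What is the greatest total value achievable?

92 sci

Best value-per-unit is A at 23/6, and filling with it alone uses mass 4×6=24. No mix of the others beats 4×23 = 92.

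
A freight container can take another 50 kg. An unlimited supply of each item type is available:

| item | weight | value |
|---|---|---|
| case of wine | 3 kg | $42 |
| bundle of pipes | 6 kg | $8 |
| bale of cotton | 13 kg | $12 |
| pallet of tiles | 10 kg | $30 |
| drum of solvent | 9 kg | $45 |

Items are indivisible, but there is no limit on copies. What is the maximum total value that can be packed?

$672

Best value-per-unit is case of wine at 42/3, and filling with it alone uses weight 16×3=48. No mix of the others beats 16×42 = 672.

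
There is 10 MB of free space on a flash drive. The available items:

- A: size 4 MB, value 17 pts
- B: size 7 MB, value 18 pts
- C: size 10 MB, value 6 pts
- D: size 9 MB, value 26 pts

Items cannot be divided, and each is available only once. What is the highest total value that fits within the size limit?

26 pts

Check high-value combinations within 10 MB:
- D: size 9, value 26
- B: size 7, value 18
- A: size 4, value 17
- C: size 10, value 6
Best: 26 pts.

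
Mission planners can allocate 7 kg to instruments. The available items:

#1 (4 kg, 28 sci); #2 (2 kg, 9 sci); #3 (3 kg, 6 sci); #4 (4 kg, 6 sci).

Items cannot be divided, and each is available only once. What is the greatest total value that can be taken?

This is a 0/1 knapsack; check combinations near the capacity.
- #1+#2: mass 4+2=6, value 28+9=37
- #1+#3: mass 4+3=7, value 28+6=34
- #1: mass 4, value 28
- #2+#3: mass 2+3=5, value 9+6=15
- #2+#4: mass 2+4=6, value 9+6=15
Best: 37 sci.

37 sci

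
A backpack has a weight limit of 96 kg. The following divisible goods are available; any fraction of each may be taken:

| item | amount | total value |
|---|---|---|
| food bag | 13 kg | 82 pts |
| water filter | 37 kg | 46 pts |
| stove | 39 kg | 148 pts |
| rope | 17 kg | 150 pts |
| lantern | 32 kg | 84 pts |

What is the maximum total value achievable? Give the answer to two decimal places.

450.88

Take in order of value per unit:
- rope (150/17 per unit): all 17 → value 150, running total 150.00
- food bag (82/13 per unit): all 13 → value 82, running total 232.00
- stove (148/39 per unit): all 39 → value 148, running total 380.00
- lantern (84/32 per unit): 27 of 32 → value 27×84/32 = 70.8750, running total 450.88
Total 450.88.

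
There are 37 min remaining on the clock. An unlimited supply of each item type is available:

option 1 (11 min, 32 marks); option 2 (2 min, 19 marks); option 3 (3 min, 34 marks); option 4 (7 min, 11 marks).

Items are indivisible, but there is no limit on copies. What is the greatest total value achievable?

Best value-per-unit is option 3 at 34/3; filling with it alone gives 12×34 = 408.
Optimal mix: 2×option 2 + 11×option 3 → time 37, value 412.

412 marks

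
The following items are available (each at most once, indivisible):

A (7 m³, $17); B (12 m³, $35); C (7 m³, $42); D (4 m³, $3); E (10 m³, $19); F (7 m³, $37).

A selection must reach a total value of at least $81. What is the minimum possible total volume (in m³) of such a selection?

Subsets with value ≥ 81, sorted by total volume:
- C+D+F: volume 18, value 82
- A+C+F: volume 21, value 96
Minimum volume: 18 m³.

18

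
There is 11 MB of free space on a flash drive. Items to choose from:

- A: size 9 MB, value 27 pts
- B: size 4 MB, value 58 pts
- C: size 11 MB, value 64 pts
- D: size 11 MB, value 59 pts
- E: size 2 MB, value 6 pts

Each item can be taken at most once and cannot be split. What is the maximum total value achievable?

This is a 0/1 knapsack; check combinations near the capacity.
- B+E: size 4+2=6, value 58+6=64
- C: size 11, value 64
- D: size 11, value 59
Best: 64 pts.

64 pts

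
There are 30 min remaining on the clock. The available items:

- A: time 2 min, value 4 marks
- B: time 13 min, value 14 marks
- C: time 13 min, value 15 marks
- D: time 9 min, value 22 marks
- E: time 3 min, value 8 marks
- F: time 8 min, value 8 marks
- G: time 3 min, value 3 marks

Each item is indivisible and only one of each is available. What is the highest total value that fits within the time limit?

This is a 0/1 knapsack; check combinations near the capacity.
- A+C+D+E+G: time 2+13+9+3+3=30, value 4+15+22+8+3=52
- A+B+D+E+G: time 2+13+9+3+3=30, value 4+14+22+8+3=51
- A+C+D+E: time 2+13+9+3=27, value 4+15+22+8=49
Best: 52 marks.

52 marks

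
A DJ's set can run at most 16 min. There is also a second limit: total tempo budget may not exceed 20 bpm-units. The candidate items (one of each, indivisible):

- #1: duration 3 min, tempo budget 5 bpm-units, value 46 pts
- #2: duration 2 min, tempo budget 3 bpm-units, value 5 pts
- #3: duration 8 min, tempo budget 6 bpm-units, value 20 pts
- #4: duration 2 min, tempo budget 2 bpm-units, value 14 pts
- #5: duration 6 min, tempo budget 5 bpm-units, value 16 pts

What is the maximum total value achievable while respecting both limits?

85 pts

Feasible sets respecting both limits:
- #1+#2+#3+#4: duration 15, tempo budget 16, value 85
- #1+#2+#4+#5: duration 13, tempo budget 15, value 81
- #1+#3+#4: duration 13, tempo budget 13, value 80
Best: 85 pts.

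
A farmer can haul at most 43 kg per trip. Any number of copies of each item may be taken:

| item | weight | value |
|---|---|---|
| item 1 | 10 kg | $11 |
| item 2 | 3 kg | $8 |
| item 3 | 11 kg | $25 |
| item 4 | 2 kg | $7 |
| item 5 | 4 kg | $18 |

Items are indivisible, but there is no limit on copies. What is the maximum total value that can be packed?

Best value-per-unit is item 5 at 18/4; filling with it alone gives 10×18 = 180.
Optimal mix: 1×item 2 + 10×item 5 → weight 43, value 188.

$188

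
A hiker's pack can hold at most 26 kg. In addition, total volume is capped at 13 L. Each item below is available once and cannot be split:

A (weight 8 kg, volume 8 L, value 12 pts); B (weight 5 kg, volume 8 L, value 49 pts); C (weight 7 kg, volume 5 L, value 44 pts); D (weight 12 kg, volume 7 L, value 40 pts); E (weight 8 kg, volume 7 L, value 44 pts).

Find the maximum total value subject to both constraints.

93 pts

Feasible sets respecting both limits:
- B+C: weight 12, volume 13, value 93
- C+E: weight 15, volume 12, value 88
- C+D: weight 19, volume 12, value 84
Best: 93 pts.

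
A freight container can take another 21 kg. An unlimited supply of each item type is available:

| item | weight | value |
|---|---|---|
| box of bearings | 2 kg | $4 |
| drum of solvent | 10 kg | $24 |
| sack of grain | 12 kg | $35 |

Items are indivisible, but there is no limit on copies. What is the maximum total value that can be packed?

Best value-per-unit is sack of grain at 35/12; filling with it alone gives 1×35 = 35.
Optimal mix: 4×box of bearings + 1×sack of grain → weight 20, value 51.

$51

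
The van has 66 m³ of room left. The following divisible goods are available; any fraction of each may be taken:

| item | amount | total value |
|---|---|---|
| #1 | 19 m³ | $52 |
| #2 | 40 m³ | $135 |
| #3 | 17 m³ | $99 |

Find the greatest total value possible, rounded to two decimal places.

258.63

Take in order of value per unit:
- #3 (99/17 per unit): all 17 → value 99, running total 99.00
- #2 (135/40 per unit): all 40 → value 135, running total 234.00
- #1 (52/19 per unit): 9 of 19 → value 9×52/19 = 24.6316, running total 258.63
Total 258.63.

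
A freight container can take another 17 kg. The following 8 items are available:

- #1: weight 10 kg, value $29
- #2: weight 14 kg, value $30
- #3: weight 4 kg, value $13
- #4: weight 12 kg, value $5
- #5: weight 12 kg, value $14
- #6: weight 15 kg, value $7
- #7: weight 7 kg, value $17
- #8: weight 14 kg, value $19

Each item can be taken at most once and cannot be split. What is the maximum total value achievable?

Check high-value combinations within 17 kg:
- #1+#7: weight 10+7=17, value 29+17=46
- #1+#3: weight 10+4=14, value 29+13=42
- #3+#7: weight 4+7=11, value 13+17=30
- #2: weight 14, value 30
Best: $46.

$46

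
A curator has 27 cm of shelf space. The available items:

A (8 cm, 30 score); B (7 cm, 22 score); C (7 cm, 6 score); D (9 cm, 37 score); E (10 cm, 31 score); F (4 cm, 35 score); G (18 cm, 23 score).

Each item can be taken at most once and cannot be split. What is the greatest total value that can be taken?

Check high-value combinations within 27 cm:
- D+E+F: length 9+10+4=23, value 37+31+35=103
- A+D+F: length 8+9+4=21, value 30+37+35=102
- B+C+D+F: length 7+7+9+4=27, value 22+6+37+35=100
- A+D+E: length 8+9+10=27, value 30+37+31=98
Best: 103 score.

103 score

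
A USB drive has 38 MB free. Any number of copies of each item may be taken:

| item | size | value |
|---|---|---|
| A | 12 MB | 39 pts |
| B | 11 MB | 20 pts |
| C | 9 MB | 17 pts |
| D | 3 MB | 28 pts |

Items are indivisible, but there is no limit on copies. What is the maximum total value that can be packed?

Best value-per-unit is D at 28/3, and filling with it alone uses size 12×3=36. No mix of the others beats 12×28 = 336.

336 pts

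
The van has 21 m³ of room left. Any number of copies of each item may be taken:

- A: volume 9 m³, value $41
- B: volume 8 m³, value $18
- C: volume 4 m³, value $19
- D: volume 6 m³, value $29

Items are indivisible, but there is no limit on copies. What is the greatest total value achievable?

$99

Best value-per-unit is D at 29/6; filling with it alone gives 3×29 = 87.
Optimal mix: 1×A + 2×D → volume 21, value 99.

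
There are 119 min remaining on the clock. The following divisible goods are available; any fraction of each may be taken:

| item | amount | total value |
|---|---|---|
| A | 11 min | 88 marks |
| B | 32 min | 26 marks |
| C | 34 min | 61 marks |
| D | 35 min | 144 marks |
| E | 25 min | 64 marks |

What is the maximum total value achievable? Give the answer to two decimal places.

368.38

Take in order of value per unit:
- A (88/11 per unit): all 11 → value 88, running total 88.00
- D (144/35 per unit): all 35 → value 144, running total 232.00
- E (64/25 per unit): all 25 → value 64, running total 296.00
- C (61/34 per unit): all 34 → value 61, running total 357.00
- B (26/32 per unit): 14 of 32 → value 14×26/32 = 11.3750, running total 368.38
Total 368.38.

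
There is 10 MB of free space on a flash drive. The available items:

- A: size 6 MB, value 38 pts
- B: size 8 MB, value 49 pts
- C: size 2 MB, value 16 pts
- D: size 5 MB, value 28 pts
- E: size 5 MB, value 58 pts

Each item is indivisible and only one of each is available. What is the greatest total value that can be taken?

Check high-value combinations within 10 MB:
- D+E: size 5+5=10, value 28+58=86
- C+E: size 2+5=7, value 16+58=74
- B+C: size 8+2=10, value 49+16=65
- E: size 5, value 58
- A+C: size 6+2=8, value 38+16=54
Best: 86 pts.

86 pts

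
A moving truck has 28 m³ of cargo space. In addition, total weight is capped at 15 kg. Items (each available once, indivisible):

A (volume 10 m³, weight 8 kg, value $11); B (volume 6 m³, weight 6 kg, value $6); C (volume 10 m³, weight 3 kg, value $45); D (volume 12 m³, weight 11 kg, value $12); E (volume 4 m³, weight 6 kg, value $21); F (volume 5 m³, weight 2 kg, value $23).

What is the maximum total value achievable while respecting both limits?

$89

Feasible sets respecting both limits:
- C+E+F: volume 19, weight 11, value 89
- A+C+F: volume 25, weight 13, value 79
- B+C+F: volume 21, weight 11, value 74
- B+C+E: volume 20, weight 15, value 72
Best: $89.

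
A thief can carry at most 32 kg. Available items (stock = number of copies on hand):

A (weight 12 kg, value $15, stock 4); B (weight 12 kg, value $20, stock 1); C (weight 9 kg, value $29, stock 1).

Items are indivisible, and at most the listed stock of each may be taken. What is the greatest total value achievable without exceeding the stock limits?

$49

Top feasible selections:
- 1×B + 1×C: weight 21, value 49
- 1×A + 1×C: weight 21, value 44
- 1×A + 1×B: weight 24, value 35
Best: $49.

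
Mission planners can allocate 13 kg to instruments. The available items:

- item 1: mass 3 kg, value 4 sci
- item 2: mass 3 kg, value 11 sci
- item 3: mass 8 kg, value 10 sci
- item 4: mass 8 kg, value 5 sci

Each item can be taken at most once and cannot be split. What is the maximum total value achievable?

21 sci

This is a 0/1 knapsack; check combinations near the capacity.
- item 2+item 3: mass 3+8=11, value 11+10=21
- item 2+item 4: mass 3+8=11, value 11+5=16
- item 1+item 2: mass 3+3=6, value 4+11=15
Best: 21 sci.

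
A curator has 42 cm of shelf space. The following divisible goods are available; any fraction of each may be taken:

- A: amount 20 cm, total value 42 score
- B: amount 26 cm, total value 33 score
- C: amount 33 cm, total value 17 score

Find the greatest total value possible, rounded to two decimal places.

69.92

Take in order of value per unit:
- A (42/20 per unit): all 20 → value 42, running total 42.00
- B (33/26 per unit): 22 of 26 → value 22×33/26 = 27.9231, running total 69.92
Total 69.92.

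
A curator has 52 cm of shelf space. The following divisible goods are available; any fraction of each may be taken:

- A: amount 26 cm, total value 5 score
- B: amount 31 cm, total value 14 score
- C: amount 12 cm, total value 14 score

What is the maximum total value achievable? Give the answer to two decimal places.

Take in order of value per unit:
- C (14/12 per unit): all 12 → value 14, running total 14.00
- B (14/31 per unit): all 31 → value 14, running total 28.00
- A (5/26 per unit): 9 of 26 → value 9×5/26 = 1.7308, running total 29.73
Total 29.73.

29.73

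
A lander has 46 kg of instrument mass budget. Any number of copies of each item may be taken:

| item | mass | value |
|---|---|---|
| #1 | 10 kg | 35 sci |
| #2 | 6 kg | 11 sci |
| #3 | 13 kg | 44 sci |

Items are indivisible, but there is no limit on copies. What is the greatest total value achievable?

Best value-per-unit is #1 at 35/10; filling with it alone gives 4×35 = 140.
Optimal mix: 2×#1 + 2×#3 → mass 46, value 158.

158 sci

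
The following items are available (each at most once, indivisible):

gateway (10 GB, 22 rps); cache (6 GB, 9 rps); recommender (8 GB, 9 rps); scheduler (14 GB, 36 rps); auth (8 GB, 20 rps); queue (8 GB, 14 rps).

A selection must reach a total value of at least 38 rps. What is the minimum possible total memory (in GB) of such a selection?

Subsets with value ≥ 38, sorted by total memory:
- gateway+auth: memory 18, value 42
- cache+scheduler: memory 20, value 45
- scheduler+auth: memory 22, value 56
Minimum memory: 18 GB.

18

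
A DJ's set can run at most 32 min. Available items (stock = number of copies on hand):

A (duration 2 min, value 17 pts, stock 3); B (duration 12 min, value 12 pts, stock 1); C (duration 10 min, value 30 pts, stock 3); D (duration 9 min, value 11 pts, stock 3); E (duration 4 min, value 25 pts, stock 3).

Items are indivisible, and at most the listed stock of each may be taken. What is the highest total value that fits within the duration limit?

156 pts

Top feasible selections:
- 3×A + 1×C + 3×E: duration 28, value 156
- 2×A + 2×C + 2×E: duration 32, value 144
- 2×A + 1×C + 3×E: duration 26, value 139
Best: 156 pts.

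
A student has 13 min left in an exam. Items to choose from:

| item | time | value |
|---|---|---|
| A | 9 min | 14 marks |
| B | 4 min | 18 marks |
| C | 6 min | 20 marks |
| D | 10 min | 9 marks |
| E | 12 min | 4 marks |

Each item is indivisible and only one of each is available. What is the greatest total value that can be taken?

38 marks

Check high-value combinations within 13 min:
- B+C: time 4+6=10, value 18+20=38
- A+B: time 9+4=13, value 14+18=32
- C: time 6, value 20
- B: time 4, value 18
- A: time 9, value 14
Best: 38 marks.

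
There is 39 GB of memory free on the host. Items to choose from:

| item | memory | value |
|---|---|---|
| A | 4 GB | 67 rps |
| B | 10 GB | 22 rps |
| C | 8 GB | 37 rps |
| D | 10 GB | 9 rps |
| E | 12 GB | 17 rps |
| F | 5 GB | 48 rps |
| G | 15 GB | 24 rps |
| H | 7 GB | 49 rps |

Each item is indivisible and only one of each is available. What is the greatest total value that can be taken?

Check high-value combinations within 39 GB:
- A+C+F+G+H: memory 4+8+5+15+7=39, value 67+37+48+24+49=225
- A+B+C+F+H: memory 4+10+8+5+7=34, value 67+22+37+48+49=223
- A+C+E+F+H: memory 4+8+12+5+7=36, value 67+37+17+48+49=218
- A+C+D+F+H: memory 4+8+10+5+7=34, value 67+37+9+48+49=210
- A+B+E+F+H: memory 4+10+12+5+7=38, value 67+22+17+48+49=203
Best: 225 rps.

225 rps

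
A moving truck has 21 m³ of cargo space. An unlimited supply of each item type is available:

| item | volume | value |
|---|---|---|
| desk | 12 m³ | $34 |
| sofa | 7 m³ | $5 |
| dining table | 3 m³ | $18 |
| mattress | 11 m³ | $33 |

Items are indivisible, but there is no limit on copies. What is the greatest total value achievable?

Best value-per-unit is dining table at 18/3, and filling with it alone uses volume 7×3=21. No mix of the others beats 7×18 = 126.

$126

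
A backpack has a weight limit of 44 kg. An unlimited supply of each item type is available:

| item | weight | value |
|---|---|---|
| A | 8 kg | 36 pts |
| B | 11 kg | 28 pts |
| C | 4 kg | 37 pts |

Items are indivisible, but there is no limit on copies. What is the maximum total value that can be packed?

Best value-per-unit is C at 37/4, and filling with it alone uses weight 11×4=44. No mix of the others beats 11×37 = 407.

407 pts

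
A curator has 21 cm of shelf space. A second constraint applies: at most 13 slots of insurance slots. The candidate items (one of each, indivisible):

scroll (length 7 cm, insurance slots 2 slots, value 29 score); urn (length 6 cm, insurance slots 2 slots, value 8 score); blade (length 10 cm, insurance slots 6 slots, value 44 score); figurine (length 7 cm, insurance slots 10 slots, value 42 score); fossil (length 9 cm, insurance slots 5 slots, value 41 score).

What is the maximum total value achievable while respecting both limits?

Feasible sets respecting both limits:
- blade+fossil: length 19, insurance slots 11, value 85
- scroll+blade: length 17, insurance slots 8, value 73
- scroll+figurine: length 14, insurance slots 12, value 71
- scroll+fossil: length 16, insurance slots 7, value 70
Best: 85 score.

85 score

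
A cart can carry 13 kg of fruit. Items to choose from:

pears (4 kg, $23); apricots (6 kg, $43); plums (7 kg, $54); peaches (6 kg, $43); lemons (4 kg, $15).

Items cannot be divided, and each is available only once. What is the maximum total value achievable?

$97

Check high-value combinations within 13 kg:
- apricots+plums: weight 6+7=13, value 43+54=97
- plums+peaches: weight 7+6=13, value 54+43=97
- apricots+peaches: weight 6+6=12, value 43+43=86
Best: $97.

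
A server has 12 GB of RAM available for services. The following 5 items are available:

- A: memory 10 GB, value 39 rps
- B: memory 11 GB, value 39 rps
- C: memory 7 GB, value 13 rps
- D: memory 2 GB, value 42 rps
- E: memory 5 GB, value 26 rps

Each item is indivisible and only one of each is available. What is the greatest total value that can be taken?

81 rps

Check high-value combinations within 12 GB:
- A+D: memory 10+2=12, value 39+42=81
- D+E: memory 2+5=7, value 42+26=68
- C+D: memory 7+2=9, value 13+42=55
- D: memory 2, value 42
- A: memory 10, value 39
Best: 81 rps.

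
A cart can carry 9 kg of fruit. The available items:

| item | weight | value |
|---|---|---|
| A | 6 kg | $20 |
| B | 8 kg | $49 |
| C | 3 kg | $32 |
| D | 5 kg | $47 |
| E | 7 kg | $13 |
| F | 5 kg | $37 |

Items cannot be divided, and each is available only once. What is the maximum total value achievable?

$79

This is a 0/1 knapsack; check combinations near the capacity.
- C+D: weight 3+5=8, value 32+47=79
- C+F: weight 3+5=8, value 32+37=69
- A+C: weight 6+3=9, value 20+32=52
- B: weight 8, value 49
Best: $79.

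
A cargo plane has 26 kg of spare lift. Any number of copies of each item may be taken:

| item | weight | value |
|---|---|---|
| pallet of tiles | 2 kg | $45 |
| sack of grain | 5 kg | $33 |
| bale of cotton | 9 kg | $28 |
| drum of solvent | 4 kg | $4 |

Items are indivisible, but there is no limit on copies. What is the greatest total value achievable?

$585

Best value-per-unit is pallet of tiles at 45/2, and filling with it alone uses weight 13×2=26. No mix of the others beats 13×45 = 585.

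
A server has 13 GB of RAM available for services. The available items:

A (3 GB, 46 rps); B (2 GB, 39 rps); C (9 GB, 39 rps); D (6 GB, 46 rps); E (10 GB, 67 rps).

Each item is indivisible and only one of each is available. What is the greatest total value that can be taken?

Check high-value combinations within 13 GB:
- A+B+D: memory 3+2+6=11, value 46+39+46=131
- A+E: memory 3+10=13, value 46+67=113
- B+E: memory 2+10=12, value 39+67=106
Best: 131 rps.

131 rps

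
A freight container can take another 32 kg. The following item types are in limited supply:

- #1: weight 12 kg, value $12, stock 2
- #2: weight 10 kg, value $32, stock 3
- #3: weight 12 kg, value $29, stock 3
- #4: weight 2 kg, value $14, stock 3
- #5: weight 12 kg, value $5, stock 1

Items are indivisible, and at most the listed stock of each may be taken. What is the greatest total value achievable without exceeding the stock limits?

$110

Best selections within weight 32 and stock limits:
- 3×#2 + 1×#4: weight 32, value 110
- 2×#2 + 3×#4: weight 26, value 106
Best: $110.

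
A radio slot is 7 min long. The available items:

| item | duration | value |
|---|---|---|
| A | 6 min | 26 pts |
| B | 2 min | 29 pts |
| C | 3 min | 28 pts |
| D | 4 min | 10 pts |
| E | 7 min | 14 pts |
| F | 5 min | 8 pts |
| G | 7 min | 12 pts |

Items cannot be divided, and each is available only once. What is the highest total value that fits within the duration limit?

Check high-value combinations within 7 min:
- B+C: duration 2+3=5, value 29+28=57
- B+D: duration 2+4=6, value 29+10=39
- C+D: duration 3+4=7, value 28+10=38
- B+F: duration 2+5=7, value 29+8=37
Best: 57 pts.

57 pts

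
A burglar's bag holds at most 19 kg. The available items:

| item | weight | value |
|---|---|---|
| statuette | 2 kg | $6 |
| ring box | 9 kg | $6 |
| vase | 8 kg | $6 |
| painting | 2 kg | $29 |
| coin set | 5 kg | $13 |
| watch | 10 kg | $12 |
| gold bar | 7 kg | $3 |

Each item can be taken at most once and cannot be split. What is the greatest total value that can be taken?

$60

Check high-value combinations within 19 kg:
- statuette+painting+coin set+watch: weight 2+2+5+10=19, value 6+29+13+12=60
- statuette+vase+painting+coin set: weight 2+8+2+5=17, value 6+6+29+13=54
- painting+coin set+watch: weight 2+5+10=17, value 29+13+12=54
Best: $60.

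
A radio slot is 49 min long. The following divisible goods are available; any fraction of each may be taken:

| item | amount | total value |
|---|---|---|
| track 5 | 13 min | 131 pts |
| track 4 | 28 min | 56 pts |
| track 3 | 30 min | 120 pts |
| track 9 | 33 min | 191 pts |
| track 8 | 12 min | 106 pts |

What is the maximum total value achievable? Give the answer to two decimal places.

Take in order of value per unit:
- track 5 (131/13 per unit): all 13 → value 131, running total 131.00
- track 8 (106/12 per unit): all 12 → value 106, running total 237.00
- track 9 (191/33 per unit): 24 of 33 → value 24×191/33 = 138.9091, running total 375.91
Total 375.91.

375.91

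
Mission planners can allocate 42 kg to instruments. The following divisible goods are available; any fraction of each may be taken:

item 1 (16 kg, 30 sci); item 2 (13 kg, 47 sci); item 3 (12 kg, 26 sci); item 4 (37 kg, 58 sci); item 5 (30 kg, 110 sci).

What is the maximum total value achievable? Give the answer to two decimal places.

Take in order of value per unit:
- item 5 (110/30 per unit): all 30 → value 110, running total 110.00
- item 2 (47/13 per unit): 12 of 13 → value 12×47/13 = 43.3846, running total 153.38
Total 153.38.

153.38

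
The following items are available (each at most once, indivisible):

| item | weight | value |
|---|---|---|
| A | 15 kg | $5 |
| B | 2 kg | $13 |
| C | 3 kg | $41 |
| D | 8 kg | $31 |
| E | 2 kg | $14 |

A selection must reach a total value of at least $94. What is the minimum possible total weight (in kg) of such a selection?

15

Subsets with value ≥ 94, sorted by total weight:
- B+C+D+E: weight 15, value 99
- A+B+C+D+E: weight 30, value 104
Minimum weight: 15 kg.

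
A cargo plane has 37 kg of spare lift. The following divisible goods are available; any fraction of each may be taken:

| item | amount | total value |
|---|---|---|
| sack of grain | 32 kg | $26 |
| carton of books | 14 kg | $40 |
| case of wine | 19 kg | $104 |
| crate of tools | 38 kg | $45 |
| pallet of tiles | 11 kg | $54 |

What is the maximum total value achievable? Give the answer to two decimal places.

178.00

Take in order of value per unit:
- case of wine (104/19 per unit): all 19 → value 104, running total 104.00
- pallet of tiles (54/11 per unit): all 11 → value 54, running total 158.00
- carton of books (40/14 per unit): 7 of 14 → value 7×40/14 = 20.0000, running total 178.00
Total 178.00.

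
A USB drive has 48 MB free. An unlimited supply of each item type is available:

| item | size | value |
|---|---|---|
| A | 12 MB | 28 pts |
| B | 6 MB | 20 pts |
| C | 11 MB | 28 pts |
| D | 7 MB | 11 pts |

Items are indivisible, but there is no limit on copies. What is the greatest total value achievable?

Best value-per-unit is B at 20/6, and filling with it alone uses size 8×6=48. No mix of the others beats 8×20 = 160.

160 pts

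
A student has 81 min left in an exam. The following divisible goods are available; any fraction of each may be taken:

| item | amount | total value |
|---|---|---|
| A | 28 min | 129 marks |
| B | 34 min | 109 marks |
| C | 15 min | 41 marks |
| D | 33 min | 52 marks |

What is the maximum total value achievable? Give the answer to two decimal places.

Take in order of value per unit:
- A (129/28 per unit): all 28 → value 129, running total 129.00
- B (109/34 per unit): all 34 → value 109, running total 238.00
- C (41/15 per unit): all 15 → value 41, running total 279.00
- D (52/33 per unit): 4 of 33 → value 4×52/33 = 6.3030, running total 285.30
Total 285.30.

285.30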